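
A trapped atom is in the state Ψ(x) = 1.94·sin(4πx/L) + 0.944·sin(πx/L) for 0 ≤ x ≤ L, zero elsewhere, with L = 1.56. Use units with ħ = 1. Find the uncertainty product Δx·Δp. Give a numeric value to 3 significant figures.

3.03

Δx = √(⟨x²⟩−⟨x⟩²), Δp = √(⟨p²⟩−⟨p⟩²).
On 0 ≤ x ≤ L (j ≠ l): ∫sin²(jπx/L) dx = L/2, ∫sin(jπx/L)·sin(lπx/L) dx = 0; diagonal moments ∫x·sin²(jπx/L) dx = L²/4, ∫x²·sin²(jπx/L) dx = L³·(1/6 − 1/(4j²π²)); cross terms ∫x·sin(jπx/L)·sin(lπx/L) dx = 0 for j + l even and −4jlL²/(π²(j² − l²)²) for j + l odd, ∫x²·sin(jπx/L)·sin(lπx/L) dx = (−1)^(j+l)·4jlL³/(π²(j² − l²)²); higher powers the same way via product-to-sum and parts. d²/dx² sin(jπx/L) = −(jπ/L)²·sin(jπx/L); on 0 ≤ x ≤ L, ∫sin²(jπx/L) dx = L/2 and ∫sin(jπx/L)·sin(lπx/L) dx = 0 for j ≠ l, so only diagonal terms survive in ∫|Ψ|² and ∫Ψ·Ψ″; ∫Ψ·Ψ′ dx = [Ψ²/2] between the walls = 0.
Normalization: ∫|Ψ|² dx = 3.6307.
⟨x⟩ = 0.76231, ⟨x²⟩ = 0.75377 ⇒ Δx = 0.41552.
⟨p⟩ = 0.0000, ⟨p²⟩ = 53.243 ⇒ Δp = 7.2967.
Δx·Δp = 3.0319.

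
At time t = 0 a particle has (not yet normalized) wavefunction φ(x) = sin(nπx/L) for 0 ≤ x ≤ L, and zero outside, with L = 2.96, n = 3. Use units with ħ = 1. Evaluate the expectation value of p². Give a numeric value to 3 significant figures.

p² φ = −ħ² d²φ/dx²; ⟨p²⟩ = −ħ² ∫ φ*·φ'' dx / ∫|φ|² dx.
d/dx sin(nπx/L) = (nπ/L)·cos(nπx/L) and d²/dx² sin(nπx/L) = −(nπ/L)²·sin(nπx/L); on 0 ≤ x ≤ L, ∫sin²(nπx/L) dx = L/2 and ∫sin(nπx/L)·cos(nπx/L) dx = 0.
State is unnormalized: ∫|φ|² dx = 1.4800, and ∫φ*·(−ħ² φ'') dx = 15.004, so ⟨p²⟩ = 15.004 / 1.4800.
⟨p²⟩ = 10.138.

10.1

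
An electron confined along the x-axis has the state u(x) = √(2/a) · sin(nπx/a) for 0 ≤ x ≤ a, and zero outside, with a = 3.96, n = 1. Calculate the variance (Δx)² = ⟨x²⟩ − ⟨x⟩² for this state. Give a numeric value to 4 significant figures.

Compute ⟨x⟩ and ⟨x²⟩ separately, then (Δx)² = ⟨x²⟩ − ⟨x⟩².
With sin²θ = (1 − cos2θ)/2 on 0 ≤ x ≤ a: ∫sin²(nπx/a) dx = a/2, ∫x·sin²(nπx/a) dx = a²/4, ∫x²·sin²(nπx/a) dx = a³·(1/6 − 1/(4n²π²)); higher powers xᵏ the same way, integrating xᵏ·cos(2nπx/a) by parts.
⟨x⟩ = 1.9800 and ⟨x²⟩ = 4.4328.
(Δx)² = 4.4328 − (1.9800)² = 0.51236.

0.5124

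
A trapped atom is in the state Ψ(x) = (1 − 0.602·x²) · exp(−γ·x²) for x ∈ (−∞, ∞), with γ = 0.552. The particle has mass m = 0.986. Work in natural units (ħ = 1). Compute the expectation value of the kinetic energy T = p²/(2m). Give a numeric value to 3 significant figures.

T = −(ħ²/2m) d²/dx², so ⟨T⟩ = −(ħ²/2m) ∫ Ψ*·Ψ'' dx / ∫|Ψ|² dx; with m = 0.986.
Expand each integrand as polynomial × e^(−2γx²) and use ∫x^(2j)·e^(−2γx²) dx = (2j−1)!!/(4γ)^j · √(π/(2γ)), odd powers → 0; here √(π/(2γ)) = 1.6869. Differentiate with the product rule, d/dx e^(−γx²) = −2γx·e^(−γx²).
State is unnormalized: ∫|Ψ|² dx = 1.1432, and ∫Ψ*·(−ħ²/2m · Ψ'') dx = 0.97539, so ⟨T⟩ = 0.97539 / 1.1432.
⟨T⟩ = 0.85318.

0.853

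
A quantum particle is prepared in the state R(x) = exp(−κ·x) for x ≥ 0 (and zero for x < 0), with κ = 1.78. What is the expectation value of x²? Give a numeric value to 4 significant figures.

⟨x²⟩ = ∫ x²·|R|² dx / ∫|R|² dx (integrals over the domain).
Every integrand reduces to terms xʲ·e^(−2κx) on [0, ∞); use ∫₀^∞ xʲ·e^(−2κx) dx = j!/(2κ)^(j+1).
State is unnormalized: ∫|R|² dx = 0.28090, and ∫R*·x²·R dx = 0.044328, so ⟨x²⟩ = 0.044328 / 0.28090.
⟨x²⟩ = 0.15781.

0.1578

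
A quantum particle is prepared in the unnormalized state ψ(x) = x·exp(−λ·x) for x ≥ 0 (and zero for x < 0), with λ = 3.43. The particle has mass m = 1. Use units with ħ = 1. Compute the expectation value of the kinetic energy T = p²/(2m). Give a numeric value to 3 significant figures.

T = −(ħ²/2m) d²/dx², so ⟨T⟩ = −(ħ²/2m) ∫ ψ*·ψ'' dx / ∫|ψ|² dx; with m = 1.
Differentiate x·exp(−λ·x) with the product rule; every integrand then reduces to terms xʲ·e^(−2λx) on [0, ∞), with ∫₀^∞ xʲ·e^(−2λx) dx = j!/(2λ)^(j+1).
State is unnormalized: ∫|ψ|² dx = 0.0061952, and ∫ψ*·(−ħ²/2m · ψ'') dx = 0.036443, so ⟨T⟩ = 0.036443 / 0.0061952.
⟨T⟩ = 5.8825.

5.88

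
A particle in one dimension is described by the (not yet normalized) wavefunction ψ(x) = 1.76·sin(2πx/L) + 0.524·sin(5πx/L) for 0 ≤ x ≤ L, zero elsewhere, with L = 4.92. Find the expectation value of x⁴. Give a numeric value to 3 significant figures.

⟨x⁴⟩ = ∫ x⁴·|ψ|² dx / ∫|ψ|² dx (integrals over the domain).
On 0 ≤ x ≤ L (j ≠ l): ∫sin²(jπx/L) dx = L/2, ∫sin(jπx/L)·sin(lπx/L) dx = 0; diagonal moments ∫x·sin²(jπx/L) dx = L²/4, ∫x²·sin²(jπx/L) dx = L³·(1/6 − 1/(4j²π²)); cross terms ∫x·sin(jπx/L)·sin(lπx/L) dx = 0 for j + l even and −4jlL²/(π²(j² − l²)²) for j + l odd, ∫x²·sin(jπx/L)·sin(lπx/L) dx = (−1)^(j+l)·4jlL³/(π²(j² − l²)²); higher powers the same way via product-to-sum and parts.
State is unnormalized: ∫|ψ|² dx = 8.2956, and ∫ψ*·x⁴·ψ dx = 771.84, so ⟨x⁴⟩ = 771.84 / 8.2956.
⟨x⁴⟩ = 93.042.

93.0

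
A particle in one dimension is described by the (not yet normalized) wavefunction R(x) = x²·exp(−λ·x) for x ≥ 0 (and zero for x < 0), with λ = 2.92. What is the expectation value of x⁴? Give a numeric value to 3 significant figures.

1.44

⟨x⁴⟩ = ∫ x⁴·|R|² dx / ∫|R|² dx (integrals over the domain).
Every integrand reduces to terms xʲ·e^(−2λx) on [0, ∞); use ∫₀^∞ xʲ·e^(−2λx) dx = j!/(2λ)^(j+1).
State is unnormalized: ∫|R|² dx = 0.0035330, and ∫R*·x⁴·R dx = 0.0051028, so ⟨x⁴⟩ = 0.0051028 / 0.0035330.
⟨x⁴⟩ = 1.4443.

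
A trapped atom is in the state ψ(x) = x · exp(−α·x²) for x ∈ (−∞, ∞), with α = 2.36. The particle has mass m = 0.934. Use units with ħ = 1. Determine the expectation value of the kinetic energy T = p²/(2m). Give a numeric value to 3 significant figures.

T = −(ħ²/2m) d²/dx², so ⟨T⟩ = −(ħ²/2m) ∫ ψ*·ψ'' dx / ∫|ψ|² dx; with m = 0.934.
Expand each integrand as polynomial × e^(−2αx²) and use ∫x^(2j)·e^(−2αx²) dx = (2j−1)!!/(4α)^j · √(π/(2α)), odd powers → 0; here √(π/(2α)) = 0.81584. Differentiate with the product rule, d/dx e^(−αx²) = −2αx·e^(−αx²).
State is unnormalized: ∫|ψ|² dx = 0.086424, and ∫ψ*·(−ħ²/2m · ψ'') dx = 0.32756, so ⟨T⟩ = 0.32756 / 0.086424.
⟨T⟩ = 3.7901.

3.79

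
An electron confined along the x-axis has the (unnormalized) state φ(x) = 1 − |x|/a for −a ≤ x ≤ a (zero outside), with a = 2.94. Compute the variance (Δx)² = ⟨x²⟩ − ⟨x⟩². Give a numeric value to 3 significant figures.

Compute ⟨x⟩ and ⟨x²⟩ separately, then (Δx)² = ⟨x²⟩ − ⟨x⟩².
φ is even, so ∫ over [−a, a] = 2∫₀ᵃ with φ = 1 − x/a there: ∫₀ᵃ (1 − x/a)² dx = a/3, ∫₀ᵃ x²(1 − x/a)² dx = a³/30, ∫₀ᵃ x⁴(1 − x/a)² dx = a⁵/105.
Normalization: ∫|φ|² dx = 1.9600.
⟨x⟩ = 0.0000 and ⟨x²⟩ = 0.86436.
(Δx)² = 0.86436 − (0.0000)² = 0.86436.

0.864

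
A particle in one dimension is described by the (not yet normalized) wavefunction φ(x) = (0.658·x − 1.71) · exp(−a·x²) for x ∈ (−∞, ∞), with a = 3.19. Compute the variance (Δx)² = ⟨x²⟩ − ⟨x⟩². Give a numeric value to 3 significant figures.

0.0766

Compute ⟨x⟩ and ⟨x²⟩ separately, then (Δx)² = ⟨x²⟩ − ⟨x⟩².
Expand each integrand as polynomial × e^(−2ax²) and use ∫x^(2j)·e^(−2ax²) dx = (2j−1)!!/(4a)^j · √(π/(2a)), odd powers → 0; here √(π/(2a)) = 0.70172.
Normalization: ∫|φ|² dx = 2.0757.
⟨x⟩ = -0.059621 and ⟨x²⟩ = 0.080168.
(Δx)² = 0.080168 − (-0.059621)² = 0.076613.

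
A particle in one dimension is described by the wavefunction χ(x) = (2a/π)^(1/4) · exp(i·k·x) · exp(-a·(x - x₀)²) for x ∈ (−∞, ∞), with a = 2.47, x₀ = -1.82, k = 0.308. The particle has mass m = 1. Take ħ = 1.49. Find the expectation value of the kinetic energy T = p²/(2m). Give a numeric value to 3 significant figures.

2.85

T = −(ħ²/2m) d²/dx², so ⟨T⟩ = −(ħ²/2m) ∫ χ*·χ'' dx; with m = 1.
Gaussian moments (u = x − x₀): ∫u^(2j)·e^(−2au²) du = (2j−1)!!/(4a)^j · √(π/(2a)), odd powers integrate to 0; here √(π/(2a)) = 0.79746. Derivatives: χ′ = (ik − 2au)·χ, χ″ = ((ik − 2au)² − 2a)·χ; the odd-in-u pieces drop out.
⟨T⟩ = 2.8471.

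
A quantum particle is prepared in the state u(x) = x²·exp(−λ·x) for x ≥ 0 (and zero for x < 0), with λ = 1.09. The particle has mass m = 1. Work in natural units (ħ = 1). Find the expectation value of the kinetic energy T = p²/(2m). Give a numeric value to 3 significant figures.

0.198

T = −(ħ²/2m) d²/dx², so ⟨T⟩ = −(ħ²/2m) ∫ u*·u'' dx / ∫|u|² dx; with m = 1.
Differentiate x²·exp(−λ·x) with the product rule; every integrand then reduces to terms xʲ·e^(−2λx) on [0, ∞), with ∫₀^∞ xʲ·e^(−2λx) dx = j!/(2λ)^(j+1).
State is unnormalized: ∫|u|² dx = 0.48745, and ∫u*·(−ħ²/2m · u'') dx = 0.096523, so ⟨T⟩ = 0.096523 / 0.48745.
⟨T⟩ = 0.19802.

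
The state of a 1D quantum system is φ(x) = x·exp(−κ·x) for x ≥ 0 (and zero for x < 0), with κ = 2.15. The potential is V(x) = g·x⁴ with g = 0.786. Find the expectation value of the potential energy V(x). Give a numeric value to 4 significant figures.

⟨V⟩ = ∫ V(x)·|φ|² dx / ∫|φ|² dx.
Every integrand reduces to terms xʲ·e^(−2κx) on [0, ∞); use ∫₀^∞ xʲ·e^(−2κx) dx = j!/(2κ)^(j+1).
State is unnormalized: ∫|φ|² dx = 0.025155, and ∫φ*·V(x)·φ dx = 0.020820, so ⟨V⟩ = 0.020820 / 0.025155.
⟨V⟩ = 0.82766.

0.8277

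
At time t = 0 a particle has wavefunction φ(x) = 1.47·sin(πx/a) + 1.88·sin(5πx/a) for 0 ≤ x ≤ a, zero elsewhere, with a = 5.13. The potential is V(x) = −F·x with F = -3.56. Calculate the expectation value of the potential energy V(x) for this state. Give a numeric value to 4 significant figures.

9.131

⟨V⟩ = ∫ V(x)·|φ|² dx / ∫|φ|² dx.
On 0 ≤ x ≤ a (j ≠ l): ∫sin²(jπx/a) dx = a/2, ∫sin(jπx/a)·sin(lπx/a) dx = 0; diagonal moments ∫x·sin²(jπx/a) dx = a²/4, ∫x²·sin²(jπx/a) dx = a³·(1/6 − 1/(4j²π²)); cross terms ∫x·sin(jπx/a)·sin(lπx/a) dx = 0 for j + l even and −4jla²/(π²(j² − l²)²) for j + l odd, ∫x²·sin(jπx/a)·sin(lπx/a) dx = (−1)^(j+l)·4jla³/(π²(j² − l²)²); higher powers the same way via product-to-sum and parts.
State is unnormalized: ∫|φ|² dx = 14.608, and ∫φ*·V(x)·φ dx = 133.40, so ⟨V⟩ = 133.40 / 14.608.
⟨V⟩ = 9.1314.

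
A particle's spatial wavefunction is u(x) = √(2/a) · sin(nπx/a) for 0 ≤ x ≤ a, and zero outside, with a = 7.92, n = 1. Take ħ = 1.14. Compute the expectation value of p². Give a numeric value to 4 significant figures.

p² u = −ħ² d²u/dx²; ⟨p²⟩ = −ħ² ∫ u*·u'' dx.
d/dx sin(nπx/a) = (nπ/a)·cos(nπx/a) and d²/dx² sin(nπx/a) = −(nπ/a)²·sin(nπx/a); on 0 ≤ x ≤ a, ∫sin²(nπx/a) dx = a/2 and ∫sin(nπx/a)·cos(nπx/a) dx = 0.
⟨p²⟩ = 0.20448.

0.2045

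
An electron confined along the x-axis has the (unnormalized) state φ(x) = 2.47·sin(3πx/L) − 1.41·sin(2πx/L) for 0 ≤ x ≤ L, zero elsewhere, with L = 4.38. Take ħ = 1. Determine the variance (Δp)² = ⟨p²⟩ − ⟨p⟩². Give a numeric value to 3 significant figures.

4.00

Compute ⟨p⟩ and ⟨p²⟩ separately; (Δp)² = ⟨p²⟩ − ⟨p⟩².
d²/dx² sin(jπx/L) = −(jπ/L)²·sin(jπx/L); on 0 ≤ x ≤ L, ∫sin²(jπx/L) dx = L/2 and ∫sin(jπx/L)·sin(lπx/L) dx = 0 for j ≠ l, so only diagonal terms survive in ∫|φ|² and ∫φ·φ″; ∫φ·φ′ dx = [φ²/2] between the walls = 0.
Normalization: ∫|φ|² dx = 17.715.
⟨p⟩ = 0.0000 and ⟨p²⟩ = 3.9979.
(Δp)² = 3.9979 − (0.0000)² = 3.9979.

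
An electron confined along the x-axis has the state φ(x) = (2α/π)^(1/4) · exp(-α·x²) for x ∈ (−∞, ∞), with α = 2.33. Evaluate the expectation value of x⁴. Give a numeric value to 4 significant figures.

⟨x⁴⟩ = ∫ x⁴·|φ|² dx (integrals over the domain).
Gaussian moments: ∫x^(2j)·e^(−2αx²) dx = (2j−1)!!/(4α)^j · √(π/(2α)), odd powers integrate to 0; here √(π/(2α)) = 0.82107.
⟨x⁴⟩ = 0.034537.

0.03454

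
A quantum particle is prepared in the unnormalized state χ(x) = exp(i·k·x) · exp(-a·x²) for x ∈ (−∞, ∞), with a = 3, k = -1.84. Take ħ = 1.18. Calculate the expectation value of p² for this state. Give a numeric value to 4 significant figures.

p² χ = −ħ² d²χ/dx²; ⟨p²⟩ = −ħ² ∫ χ*·χ'' dx / ∫|χ|² dx.
Gaussian moments: ∫x^(2j)·e^(−2ax²) dx = (2j−1)!!/(4a)^j · √(π/(2a)), odd powers integrate to 0; here √(π/(2a)) = 0.72360. Derivatives: χ′ = (ik − 2ax)·χ, χ″ = ((ik − 2ax)² − 2a)·χ; the odd-in-x pieces drop out.
State is unnormalized: ∫|χ|² dx = 0.72360, and ∫χ*·(−ħ² χ'') dx = 6.4338, so ⟨p²⟩ = 6.4338 / 0.72360.
⟨p²⟩ = 8.8913.

8.891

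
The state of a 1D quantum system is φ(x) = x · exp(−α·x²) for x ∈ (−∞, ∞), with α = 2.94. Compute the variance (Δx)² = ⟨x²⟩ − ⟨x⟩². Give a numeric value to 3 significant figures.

Compute ⟨x⟩ and ⟨x²⟩ separately, then (Δx)² = ⟨x²⟩ − ⟨x⟩².
Expand each integrand as polynomial × e^(−2αx²) and use ∫x^(2j)·e^(−2αx²) dx = (2j−1)!!/(4α)^j · √(π/(2α)), odd powers → 0; here √(π/(2α)) = 0.73095.
Normalization: ∫|φ|² dx = 0.062155.
⟨x⟩ = 0.0000 and ⟨x²⟩ = 0.25510.
(Δx)² = 0.25510 − (0.0000)² = 0.25510.

0.255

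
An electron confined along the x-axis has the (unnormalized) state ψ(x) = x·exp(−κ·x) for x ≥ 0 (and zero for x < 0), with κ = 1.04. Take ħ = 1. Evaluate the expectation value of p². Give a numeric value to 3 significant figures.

1.08

p² ψ = −ħ² d²ψ/dx²; ⟨p²⟩ = −ħ² ∫ ψ*·ψ'' dx / ∫|ψ|² dx.
Differentiate x·exp(−κ·x) with the product rule; every integrand then reduces to terms xʲ·e^(−2κx) on [0, ∞), with ∫₀^∞ xʲ·e^(−2κx) dx = j!/(2κ)^(j+1).
State is unnormalized: ∫|ψ|² dx = 0.22225, and ∫ψ*·(−ħ² ψ'') dx = 0.24038, so ⟨p²⟩ = 0.24038 / 0.22225.
⟨p²⟩ = 1.0816.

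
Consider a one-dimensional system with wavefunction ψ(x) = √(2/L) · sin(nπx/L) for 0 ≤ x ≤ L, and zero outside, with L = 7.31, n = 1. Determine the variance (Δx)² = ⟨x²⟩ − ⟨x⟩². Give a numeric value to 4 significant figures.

1.746

Compute ⟨x⟩ and ⟨x²⟩ separately, then (Δx)² = ⟨x²⟩ − ⟨x⟩².
With sin²θ = (1 − cos2θ)/2 on 0 ≤ x ≤ L: ∫sin²(nπx/L) dx = L/2, ∫x·sin²(nπx/L) dx = L²/4, ∫x²·sin²(nπx/L) dx = L³·(1/6 − 1/(4n²π²)); higher powers xᵏ the same way, integrating xᵏ·cos(2nπx/L) by parts.
⟨x⟩ = 3.6550 and ⟨x²⟩ = 15.105.
(Δx)² = 15.105 − (3.6550)² = 1.7459.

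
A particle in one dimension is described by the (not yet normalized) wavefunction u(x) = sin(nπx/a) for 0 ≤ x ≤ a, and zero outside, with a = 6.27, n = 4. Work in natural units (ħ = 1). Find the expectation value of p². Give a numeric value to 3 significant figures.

4.02

p² u = −ħ² d²u/dx²; ⟨p²⟩ = −ħ² ∫ u*·u'' dx / ∫|u|² dx.
d/dx sin(nπx/a) = (nπ/a)·cos(nπx/a) and d²/dx² sin(nπx/a) = −(nπ/a)²·sin(nπx/a); on 0 ≤ x ≤ a, ∫sin²(nπx/a) dx = a/2 and ∫sin(nπx/a)·cos(nπx/a) dx = 0.
State is unnormalized: ∫|u|² dx = 3.1350, and ∫u*·(−ħ² u'') dx = 12.593, so ⟨p²⟩ = 12.593 / 3.1350.
⟨p²⟩ = 4.0168.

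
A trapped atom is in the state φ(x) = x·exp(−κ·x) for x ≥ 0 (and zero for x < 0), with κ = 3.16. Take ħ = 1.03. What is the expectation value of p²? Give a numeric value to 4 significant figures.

p² φ = −ħ² d²φ/dx²; ⟨p²⟩ = −ħ² ∫ φ*·φ'' dx / ∫|φ|² dx.
Differentiate x·exp(−κ·x) with the product rule; every integrand then reduces to terms xʲ·e^(−2κx) on [0, ∞), with ∫₀^∞ xʲ·e^(−2κx) dx = j!/(2κ)^(j+1).
State is unnormalized: ∫|φ|² dx = 0.0079228, and ∫φ*·(−ħ² φ'') dx = 0.083932, so ⟨p²⟩ = 0.083932 / 0.0079228.
⟨p²⟩ = 10.594.

10.59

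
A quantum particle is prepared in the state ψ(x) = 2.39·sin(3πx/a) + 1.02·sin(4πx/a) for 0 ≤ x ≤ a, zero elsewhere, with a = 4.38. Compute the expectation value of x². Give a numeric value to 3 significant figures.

⟨x²⟩ = ∫ x²·|ψ|² dx / ∫|ψ|² dx (integrals over the domain).
On 0 ≤ x ≤ a (j ≠ l): ∫sin²(jπx/a) dx = a/2, ∫sin(jπx/a)·sin(lπx/a) dx = 0; diagonal moments ∫x·sin²(jπx/a) dx = a²/4, ∫x²·sin²(jπx/a) dx = a³·(1/6 − 1/(4j²π²)); cross terms ∫x·sin(jπx/a)·sin(lπx/a) dx = 0 for j + l even and −4jla²/(π²(j² − l²)²) for j + l odd, ∫x²·sin(jπx/a)·sin(lπx/a) dx = (−1)^(j+l)·4jla³/(π²(j² − l²)²); higher powers the same way via product-to-sum and parts.
State is unnormalized: ∫|ψ|² dx = 14.788, and ∫ψ*·x²·ψ dx = 52.414, so ⟨x²⟩ = 52.414 / 14.788.
⟨x²⟩ = 3.5444.

3.54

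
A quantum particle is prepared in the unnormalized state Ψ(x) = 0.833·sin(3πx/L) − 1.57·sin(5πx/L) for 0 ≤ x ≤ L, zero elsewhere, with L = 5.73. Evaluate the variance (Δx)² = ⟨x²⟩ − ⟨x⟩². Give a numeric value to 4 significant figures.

1.352

Compute ⟨x⟩ and ⟨x²⟩ separately, then (Δx)² = ⟨x²⟩ − ⟨x⟩².
On 0 ≤ x ≤ L (j ≠ l): ∫sin²(jπx/L) dx = L/2, ∫sin(jπx/L)·sin(lπx/L) dx = 0; diagonal moments ∫x·sin²(jπx/L) dx = L²/4, ∫x²·sin²(jπx/L) dx = L³·(1/6 − 1/(4j²π²)); cross terms ∫x·sin(jπx/L)·sin(lπx/L) dx = 0 for j + l even and −4jlL²/(π²(j² − l²)²) for j + l odd, ∫x²·sin(jπx/L)·sin(lπx/L) dx = (−1)^(j+l)·4jlL³/(π²(j² − l²)²); higher powers the same way via product-to-sum and parts.
Normalization: ∫|Ψ|² dx = 9.0499.
⟨x⟩ = 2.8650 and ⟨x²⟩ = 9.5606.
(Δx)² = 9.5606 − (2.8650)² = 1.3523.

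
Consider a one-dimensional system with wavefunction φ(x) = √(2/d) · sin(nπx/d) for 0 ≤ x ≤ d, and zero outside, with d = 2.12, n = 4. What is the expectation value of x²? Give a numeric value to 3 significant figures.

1.48

⟨x²⟩ = ∫ x²·|φ|² dx (integrals over the domain).
With sin²θ = (1 − cos2θ)/2 on 0 ≤ x ≤ d: ∫sin²(nπx/d) dx = d/2, ∫x·sin²(nπx/d) dx = d²/4, ∫x²·sin²(nπx/d) dx = d³·(1/6 − 1/(4n²π²)); higher powers xᵏ the same way, integrating xᵏ·cos(2nπx/d) by parts.
⟨x²⟩ = 1.4839.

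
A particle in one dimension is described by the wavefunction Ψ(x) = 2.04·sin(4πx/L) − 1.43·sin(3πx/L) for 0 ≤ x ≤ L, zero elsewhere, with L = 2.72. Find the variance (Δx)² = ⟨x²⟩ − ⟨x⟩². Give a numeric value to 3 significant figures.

0.329

Compute ⟨x⟩ and ⟨x²⟩ separately, then (Δx)² = ⟨x²⟩ − ⟨x⟩².
On 0 ≤ x ≤ L (j ≠ l): ∫sin²(jπx/L) dx = L/2, ∫sin(jπx/L)·sin(lπx/L) dx = 0; diagonal moments ∫x·sin²(jπx/L) dx = L²/4, ∫x²·sin²(jπx/L) dx = L³·(1/6 − 1/(4j²π²)); cross terms ∫x·sin(jπx/L)·sin(lπx/L) dx = 0 for j + l even and −4jlL²/(π²(j² − l²)²) for j + l odd, ∫x²·sin(jπx/L)·sin(lπx/L) dx = (−1)^(j+l)·4jlL³/(π²(j² − l²)²); higher powers the same way via product-to-sum and parts.
Normalization: ∫|Ψ|² dx = 8.4408.
⟨x⟩ = 1.8676 and ⟨x²⟩ = 3.8173.
(Δx)² = 3.8173 − (1.8676)² = 0.32948.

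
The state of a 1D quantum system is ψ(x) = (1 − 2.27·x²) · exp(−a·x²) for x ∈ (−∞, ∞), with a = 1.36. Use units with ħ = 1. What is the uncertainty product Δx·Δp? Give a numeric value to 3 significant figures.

Δx = √(⟨x²⟩−⟨x⟩²), Δp = √(⟨p²⟩−⟨p⟩²).
Expand each integrand as polynomial × e^(−2ax²) and use ∫x^(2j)·e^(−2ax²) dx = (2j−1)!!/(4a)^j · √(π/(2a)), odd powers → 0; here √(π/(2a)) = 1.0747. Differentiate with the product rule, d/dx e^(−ax²) = −2ax·e^(−ax²).
Normalization: ∫|ψ|² dx = 0.73919.
⟨x⟩ = 0.0000, ⟨x²⟩ = 0.29617 ⇒ Δx = 0.54421.
⟨p⟩ = 0.0000, ⟨p²⟩ = 6.0375 ⇒ Δp = 2.4571.
Δx·Δp = 1.3372.

1.34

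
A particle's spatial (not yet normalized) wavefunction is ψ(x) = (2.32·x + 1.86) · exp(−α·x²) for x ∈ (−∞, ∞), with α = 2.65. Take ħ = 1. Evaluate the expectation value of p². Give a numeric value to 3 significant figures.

p² ψ = −ħ² d²ψ/dx²; ⟨p²⟩ = −ħ² ∫ ψ*·ψ'' dx / ∫|ψ|² dx.
Expand each integrand as polynomial × e^(−2αx²) and use ∫x^(2j)·e^(−2αx²) dx = (2j−1)!!/(4α)^j · √(π/(2α)), odd powers → 0; here √(π/(2α)) = 0.76990. Differentiate with the product rule, d/dx e^(−αx²) = −2αx·e^(−αx²).
State is unnormalized: ∫|ψ|² dx = 3.0545, and ∫ψ*·(−ħ² ψ'') dx = 10.166, so ⟨p²⟩ = 10.166 / 3.0545.
⟨p²⟩ = 3.3283.

3.33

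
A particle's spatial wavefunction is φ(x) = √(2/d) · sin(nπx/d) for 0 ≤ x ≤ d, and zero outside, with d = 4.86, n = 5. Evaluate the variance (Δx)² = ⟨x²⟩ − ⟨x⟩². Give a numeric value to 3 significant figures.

Compute ⟨x⟩ and ⟨x²⟩ separately, then (Δx)² = ⟨x²⟩ − ⟨x⟩².
With sin²θ = (1 − cos2θ)/2 on 0 ≤ x ≤ d: ∫sin²(nπx/d) dx = d/2, ∫x·sin²(nπx/d) dx = d²/4, ∫x²·sin²(nπx/d) dx = d³·(1/6 − 1/(4n²π²)); higher powers xᵏ the same way, integrating xᵏ·cos(2nπx/d) by parts.
⟨x⟩ = 2.4300 and ⟨x²⟩ = 7.8253.
(Δx)² = 7.8253 − (2.4300)² = 1.9204.

1.92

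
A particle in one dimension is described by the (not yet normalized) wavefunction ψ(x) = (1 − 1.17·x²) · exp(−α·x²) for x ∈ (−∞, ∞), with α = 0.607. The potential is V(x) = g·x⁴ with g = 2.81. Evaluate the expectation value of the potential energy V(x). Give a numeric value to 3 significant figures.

⟨V⟩ = ∫ V(x)·|ψ|² dx / ∫|ψ|² dx.
Expand each integrand as polynomial × e^(−2αx²) and use ∫x^(2j)·e^(−2αx²) dx = (2j−1)!!/(4α)^j · √(π/(2α)), odd powers → 0; here √(π/(2α)) = 1.6087.
State is unnormalized: ∫|ψ|² dx = 1.1789, and ∫ψ*·V(x)·ψ dx = 9.9110, so ⟨V⟩ = 9.9110 / 1.1789.
⟨V⟩ = 8.4067.

8.41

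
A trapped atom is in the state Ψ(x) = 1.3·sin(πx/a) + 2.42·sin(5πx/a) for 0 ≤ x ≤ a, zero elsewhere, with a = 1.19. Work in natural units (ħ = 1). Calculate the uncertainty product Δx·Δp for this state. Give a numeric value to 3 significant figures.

Δx = √(⟨x²⟩−⟨x⟩²), Δp = √(⟨p²⟩−⟨p⟩²).
On 0 ≤ x ≤ a (j ≠ l): ∫sin²(jπx/a) dx = a/2, ∫sin(jπx/a)·sin(lπx/a) dx = 0; diagonal moments ∫x·sin²(jπx/a) dx = a²/4, ∫x²·sin²(jπx/a) dx = a³·(1/6 − 1/(4j²π²)); cross terms ∫x·sin(jπx/a)·sin(lπx/a) dx = 0 for j + l even and −4jla²/(π²(j² − l²)²) for j + l odd, ∫x²·sin(jπx/a)·sin(lπx/a) dx = (−1)^(j+l)·4jla³/(π²(j² − l²)²); higher powers the same way via product-to-sum and parts. d²/dx² sin(jπx/a) = −(jπ/a)²·sin(jπx/a); on 0 ≤ x ≤ a, ∫sin²(jπx/a) dx = a/2 and ∫sin(jπx/a)·sin(lπx/a) dx = 0 for j ≠ l, so only diagonal terms survive in ∫|Ψ|² and ∫Ψ·Ψ″; ∫Ψ·Ψ′ dx = [Ψ²/2] between the walls = 0.
Normalization: ∫|Ψ|² dx = 4.4901.
⟨x⟩ = 0.59500, ⟨x²⟩ = 0.46205 ⇒ Δx = 0.32867.
⟨p⟩ = 0.0000, ⟨p²⟩ = 136.78 ⇒ Δp = 11.695.
Δx·Δp = 3.8439.

3.84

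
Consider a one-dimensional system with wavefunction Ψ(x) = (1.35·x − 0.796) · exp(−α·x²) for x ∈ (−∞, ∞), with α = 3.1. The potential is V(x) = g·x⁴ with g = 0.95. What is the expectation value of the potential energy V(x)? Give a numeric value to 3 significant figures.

⟨V⟩ = ∫ V(x)·|Ψ|² dx / ∫|Ψ|² dx.
Expand each integrand as polynomial × e^(−2αx²) and use ∫x^(2j)·e^(−2αx²) dx = (2j−1)!!/(4α)^j · √(π/(2α)), odd powers → 0; here √(π/(2α)) = 0.71183.
State is unnormalized: ∫|Ψ|² dx = 0.55565, and ∫Ψ*·V(x)·Ψ dx = 0.018056, so ⟨V⟩ = 0.018056 / 0.55565.
⟨V⟩ = 0.032495.

0.0325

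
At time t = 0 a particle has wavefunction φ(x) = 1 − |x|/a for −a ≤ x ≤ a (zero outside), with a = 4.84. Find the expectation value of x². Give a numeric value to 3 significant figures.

⟨x²⟩ = ∫ x²·|φ|² dx / ∫|φ|² dx (integrals over the domain).
φ is even, so ∫ over [−a, a] = 2∫₀ᵃ with φ = 1 − x/a there: ∫₀ᵃ (1 − x/a)² dx = a/3, ∫₀ᵃ x²(1 − x/a)² dx = a³/30, ∫₀ᵃ x⁴(1 − x/a)² dx = a⁵/105.
State is unnormalized: ∫|φ|² dx = 3.2267, and ∫φ*·x²·φ dx = 7.5587, so ⟨x²⟩ = 7.5587 / 3.2267.
⟨x²⟩ = 2.3426.

2.34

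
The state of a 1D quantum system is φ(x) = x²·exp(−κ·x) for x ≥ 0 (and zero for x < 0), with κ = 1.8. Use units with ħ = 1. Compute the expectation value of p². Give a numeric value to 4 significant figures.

p² φ = −ħ² d²φ/dx²; ⟨p²⟩ = −ħ² ∫ φ*·φ'' dx / ∫|φ|² dx.
Differentiate x²·exp(−κ·x) with the product rule; every integrand then reduces to terms xʲ·e^(−2κx) on [0, ∞), with ∫₀^∞ xʲ·e^(−2κx) dx = j!/(2κ)^(j+1).
State is unnormalized: ∫|φ|² dx = 0.039692, and ∫φ*·(−ħ² φ'') dx = 0.042867, so ⟨p²⟩ = 0.042867 / 0.039692.
⟨p²⟩ = 1.0800.

1.080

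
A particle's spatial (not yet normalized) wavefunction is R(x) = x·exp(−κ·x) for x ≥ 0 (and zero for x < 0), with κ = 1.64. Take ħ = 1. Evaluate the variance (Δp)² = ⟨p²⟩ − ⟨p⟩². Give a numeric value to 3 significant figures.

Compute ⟨p⟩ and ⟨p²⟩ separately; (Δp)² = ⟨p²⟩ − ⟨p⟩².
Differentiate x·exp(−κ·x) with the product rule; every integrand then reduces to terms xʲ·e^(−2κx) on [0, ∞), with ∫₀^∞ xʲ·e^(−2κx) dx = j!/(2κ)^(j+1).
Normalization: ∫|R|² dx = 0.056677.
⟨p⟩ = 0.0000 and ⟨p²⟩ = 2.6896.
(Δp)² = 2.6896 − (0.0000)² = 2.6896.

2.69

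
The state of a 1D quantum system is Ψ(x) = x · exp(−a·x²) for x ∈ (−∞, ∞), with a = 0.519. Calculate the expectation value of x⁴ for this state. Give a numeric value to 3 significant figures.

⟨x⁴⟩ = ∫ x⁴·|Ψ|² dx / ∫|Ψ|² dx (integrals over the domain).
Expand each integrand as polynomial × e^(−2ax²) and use ∫x^(2j)·e^(−2ax²) dx = (2j−1)!!/(4a)^j · √(π/(2a)), odd powers → 0; here √(π/(2a)) = 1.7397.
State is unnormalized: ∫|Ψ|² dx = 0.83801, and ∫Ψ*·x⁴·Ψ dx = 2.9167, so ⟨x⁴⟩ = 2.9167 / 0.83801.
⟨x⁴⟩ = 3.4805.

3.48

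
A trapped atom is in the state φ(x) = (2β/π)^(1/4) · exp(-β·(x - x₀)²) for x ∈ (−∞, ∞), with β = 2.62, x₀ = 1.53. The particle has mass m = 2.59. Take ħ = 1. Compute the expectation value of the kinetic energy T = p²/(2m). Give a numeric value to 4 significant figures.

0.5058

T = −(ħ²/2m) d²/dx², so ⟨T⟩ = −(ħ²/2m) ∫ φ*·φ'' dx; with m = 2.59.
Gaussian moments (u = x − x₀): ∫u^(2j)·e^(−2βu²) du = (2j−1)!!/(4β)^j · √(π/(2β)), odd powers integrate to 0; here √(π/(2β)) = 0.77430. Derivatives: d/dx e^(−βu²) = −2βu·e^(−βu²), d²/dx² e^(−βu²) = (4β²u² − 2β)·e^(−βu²).
⟨T⟩ = 0.50579.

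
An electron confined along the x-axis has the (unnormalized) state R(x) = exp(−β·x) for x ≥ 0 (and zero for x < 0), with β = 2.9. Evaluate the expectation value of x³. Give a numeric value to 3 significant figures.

⟨x³⟩ = ∫ x³·|R|² dx / ∫|R|² dx (integrals over the domain).
Every integrand reduces to terms xʲ·e^(−2βx) on [0, ∞); use ∫₀^∞ xʲ·e^(−2βx) dx = j!/(2β)^(j+1).
State is unnormalized: ∫|R|² dx = 0.17241, and ∫R*·x³·R dx = 0.0053020, so ⟨x³⟩ = 0.0053020 / 0.17241.
⟨x³⟩ = 0.030752.

0.0308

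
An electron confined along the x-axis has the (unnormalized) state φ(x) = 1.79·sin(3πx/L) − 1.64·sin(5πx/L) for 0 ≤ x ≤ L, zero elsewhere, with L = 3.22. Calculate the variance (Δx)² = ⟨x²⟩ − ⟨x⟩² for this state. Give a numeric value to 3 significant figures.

Compute ⟨x⟩ and ⟨x²⟩ separately, then (Δx)² = ⟨x²⟩ − ⟨x⟩².
On 0 ≤ x ≤ L (j ≠ l): ∫sin²(jπx/L) dx = L/2, ∫sin(jπx/L)·sin(lπx/L) dx = 0; diagonal moments ∫x·sin²(jπx/L) dx = L²/4, ∫x²·sin²(jπx/L) dx = L³·(1/6 − 1/(4j²π²)); cross terms ∫x·sin(jπx/L)·sin(lπx/L) dx = 0 for j + l even and −4jlL²/(π²(j² − l²)²) for j + l odd, ∫x²·sin(jπx/L)·sin(lπx/L) dx = (−1)^(j+l)·4jlL³/(π²(j² − l²)²); higher powers the same way via product-to-sum and parts.
Normalization: ∫|φ|² dx = 9.4889.
⟨x⟩ = 1.6100 and ⟨x²⟩ = 2.9243.
(Δx)² = 2.9243 − (1.6100)² = 0.33216.

0.332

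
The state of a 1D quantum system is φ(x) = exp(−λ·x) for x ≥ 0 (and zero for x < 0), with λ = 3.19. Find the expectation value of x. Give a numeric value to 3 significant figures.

⟨x⟩ = ∫ x·|φ|² dx / ∫|φ|² dx (integrals over the domain).
Every integrand reduces to terms xʲ·e^(−2λx) on [0, ∞); use ∫₀^∞ xʲ·e^(−2λx) dx = j!/(2λ)^(j+1).
State is unnormalized: ∫|φ|² dx = 0.15674, and ∫φ*·x·φ dx = 0.024567, so ⟨x⟩ = 0.024567 / 0.15674.
⟨x⟩ = 0.15674.

0.157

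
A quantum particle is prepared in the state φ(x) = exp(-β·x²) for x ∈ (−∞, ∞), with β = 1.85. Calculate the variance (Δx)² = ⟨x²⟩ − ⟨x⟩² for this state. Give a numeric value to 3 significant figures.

Compute ⟨x⟩ and ⟨x²⟩ separately, then (Δx)² = ⟨x²⟩ − ⟨x⟩².
Gaussian moments: ∫x^(2j)·e^(−2βx²) dx = (2j−1)!!/(4β)^j · √(π/(2β)), odd powers integrate to 0; here √(π/(2β)) = 0.92145.
Normalization: ∫|φ|² dx = 0.92145.
⟨x⟩ = 0.0000 and ⟨x²⟩ = 0.13514.
(Δx)² = 0.13514 − (0.0000)² = 0.13514.

0.135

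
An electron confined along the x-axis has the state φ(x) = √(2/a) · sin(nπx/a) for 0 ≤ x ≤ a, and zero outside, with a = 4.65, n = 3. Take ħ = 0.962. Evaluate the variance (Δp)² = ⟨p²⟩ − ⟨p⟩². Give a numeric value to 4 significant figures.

3.802

Compute ⟨p⟩ and ⟨p²⟩ separately; (Δp)² = ⟨p²⟩ − ⟨p⟩².
d/dx sin(nπx/a) = (nπ/a)·cos(nπx/a) and d²/dx² sin(nπx/a) = −(nπ/a)²·sin(nπx/a); on 0 ≤ x ≤ a, ∫sin²(nπx/a) dx = a/2 and ∫sin(nπx/a)·cos(nπx/a) dx = 0.
⟨p⟩ = 0.0000 and ⟨p²⟩ = 3.8018.
(Δp)² = 3.8018 − (0.0000)² = 3.8018.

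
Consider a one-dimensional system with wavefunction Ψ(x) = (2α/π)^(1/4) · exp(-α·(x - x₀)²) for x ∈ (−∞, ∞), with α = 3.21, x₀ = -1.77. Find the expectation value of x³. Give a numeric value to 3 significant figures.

⟨x³⟩ = ∫ x³·|Ψ|² dx (integrals over the domain).
Gaussian moments (u = x − x₀): ∫u^(2j)·e^(−2αu²) du = (2j−1)!!/(4α)^j · √(π/(2α)), odd powers integrate to 0; here √(π/(2α)) = 0.69953.
⟨x³⟩ = -5.9588.

-5.96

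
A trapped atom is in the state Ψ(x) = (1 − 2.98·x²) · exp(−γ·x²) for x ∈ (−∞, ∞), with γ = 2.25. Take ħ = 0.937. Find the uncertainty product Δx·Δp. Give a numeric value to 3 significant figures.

Δx = √(⟨x²⟩−⟨x⟩²), Δp = √(⟨p²⟩−⟨p⟩²).
Expand each integrand as polynomial × e^(−2γx²) and use ∫x^(2j)·e^(−2γx²) dx = (2j−1)!!/(4γ)^j · √(π/(2γ)), odd powers → 0; here √(π/(2γ)) = 0.83554. Differentiate with the product rule, d/dx e^(−γx²) = −2γx·e^(−γx²).
Normalization: ∫|Ψ|² dx = 0.55704.
⟨x⟩ = 0.0000, ⟨x²⟩ = 0.10964 ⇒ Δx = 0.33112.
⟨p⟩ = 0.0000, ⟨p²⟩ = 7.1993 ⇒ Δp = 2.6831.
Δx·Δp = 0.88844.

0.888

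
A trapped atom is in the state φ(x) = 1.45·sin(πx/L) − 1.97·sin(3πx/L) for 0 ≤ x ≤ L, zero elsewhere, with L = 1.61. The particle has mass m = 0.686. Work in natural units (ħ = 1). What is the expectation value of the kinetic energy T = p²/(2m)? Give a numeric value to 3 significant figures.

17.2

T = −(ħ²/2m) d²/dx², so ⟨T⟩ = −(ħ²/2m) ∫ φ*·φ'' dx / ∫|φ|² dx; with m = 0.686.
d²/dx² sin(jπx/L) = −(jπ/L)²·sin(jπx/L); on 0 ≤ x ≤ L, ∫sin²(jπx/L) dx = L/2 and ∫sin(jπx/L)·sin(lπx/L) dx = 0 for j ≠ l, so only diagonal terms survive in ∫|φ|² and ∫φ·φ″; ∫φ·φ′ dx = [φ²/2] between the walls = 0.
State is unnormalized: ∫|φ|² dx = 4.8166, and ∫φ*·(−ħ²/2m · φ'') dx = 82.728, so ⟨T⟩ = 82.728 / 4.8166.
⟨T⟩ = 17.175.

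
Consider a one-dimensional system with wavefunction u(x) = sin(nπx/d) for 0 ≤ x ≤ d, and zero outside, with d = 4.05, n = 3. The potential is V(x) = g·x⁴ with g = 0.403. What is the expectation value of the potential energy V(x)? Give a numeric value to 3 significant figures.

⟨V⟩ = ∫ V(x)·|u|² dx / ∫|u|² dx.
With sin²θ = (1 − cos2θ)/2 on 0 ≤ x ≤ d: ∫sin²(nπx/d) dx = d/2, ∫x·sin²(nπx/d) dx = d²/4, ∫x²·sin²(nπx/d) dx = d³·(1/6 − 1/(4n²π²)); higher powers xᵏ the same way, integrating xᵏ·cos(2nπx/d) by parts.
State is unnormalized: ∫|u|² dx = 2.0250, and ∫u*·V(x)·u dx = 41.482, so ⟨V⟩ = 41.482 / 2.0250.
⟨V⟩ = 20.485.

20.5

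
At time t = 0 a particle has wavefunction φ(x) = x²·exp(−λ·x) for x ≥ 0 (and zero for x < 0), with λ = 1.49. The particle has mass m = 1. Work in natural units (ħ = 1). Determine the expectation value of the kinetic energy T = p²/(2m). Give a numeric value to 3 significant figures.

0.370

T = −(ħ²/2m) d²/dx², so ⟨T⟩ = −(ħ²/2m) ∫ φ*·φ'' dx / ∫|φ|² dx; with m = 1.
Differentiate x²·exp(−λ·x) with the product rule; every integrand then reduces to terms xʲ·e^(−2λx) on [0, ∞), with ∫₀^∞ xʲ·e^(−2λx) dx = j!/(2λ)^(j+1).
State is unnormalized: ∫|φ|² dx = 0.10212, and ∫φ*·(−ħ²/2m · φ'') dx = 0.037788, so ⟨T⟩ = 0.037788 / 0.10212.
⟨T⟩ = 0.37002.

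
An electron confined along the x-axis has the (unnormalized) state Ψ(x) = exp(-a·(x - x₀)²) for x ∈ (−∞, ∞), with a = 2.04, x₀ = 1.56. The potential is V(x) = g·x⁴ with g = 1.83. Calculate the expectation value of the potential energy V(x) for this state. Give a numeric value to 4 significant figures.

⟨V⟩ = ∫ V(x)·|Ψ|² dx / ∫|Ψ|² dx.
Gaussian moments (u = x − x₀): ∫u^(2j)·e^(−2au²) du = (2j−1)!!/(4a)^j · √(π/(2a)), odd powers integrate to 0; here √(π/(2a)) = 0.87750.
State is unnormalized: ∫|Ψ|² dx = 0.87750, and ∫Ψ*·V(x)·Ψ dx = 12.456, so ⟨V⟩ = 12.456 / 0.87750.
⟨V⟩ = 14.195.

14.20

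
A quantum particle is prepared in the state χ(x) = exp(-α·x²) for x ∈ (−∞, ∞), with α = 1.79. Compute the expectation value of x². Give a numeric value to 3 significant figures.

⟨x²⟩ = ∫ x²·|χ|² dx / ∫|χ|² dx (integrals over the domain).
Gaussian moments: ∫x^(2j)·e^(−2αx²) dx = (2j−1)!!/(4α)^j · √(π/(2α)), odd powers integrate to 0; here √(π/(2α)) = 0.93677.
State is unnormalized: ∫|χ|² dx = 0.93677, and ∫χ*·x²·χ dx = 0.13083, so ⟨x²⟩ = 0.13083 / 0.93677.
⟨x²⟩ = 0.13966.

0.140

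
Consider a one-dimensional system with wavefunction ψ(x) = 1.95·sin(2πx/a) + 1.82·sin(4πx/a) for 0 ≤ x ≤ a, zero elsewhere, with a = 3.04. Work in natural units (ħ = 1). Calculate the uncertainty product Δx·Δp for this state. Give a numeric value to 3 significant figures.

3.37

Δx = √(⟨x²⟩−⟨x⟩²), Δp = √(⟨p²⟩−⟨p⟩²).
On 0 ≤ x ≤ a (j ≠ l): ∫sin²(jπx/a) dx = a/2, ∫sin(jπx/a)·sin(lπx/a) dx = 0; diagonal moments ∫x·sin²(jπx/a) dx = a²/4, ∫x²·sin²(jπx/a) dx = a³·(1/6 − 1/(4j²π²)); cross terms ∫x·sin(jπx/a)·sin(lπx/a) dx = 0 for j + l even and −4jla²/(π²(j² − l²)²) for j + l odd, ∫x²·sin(jπx/a)·sin(lπx/a) dx = (−1)^(j+l)·4jla³/(π²(j² − l²)²); higher powers the same way via product-to-sum and parts. d²/dx² sin(jπx/a) = −(jπ/a)²·sin(jπx/a); on 0 ≤ x ≤ a, ∫sin²(jπx/a) dx = a/2 and ∫sin(jπx/a)·sin(lπx/a) dx = 0 for j ≠ l, so only diagonal terms survive in ∫|ψ|² and ∫ψ·ψ″; ∫ψ·ψ′ dx = [ψ²/2] between the walls = 0.
Normalization: ∫|ψ|² dx = 10.815.
⟨x⟩ = 1.5200, ⟨x²⟩ = 3.4195 ⇒ Δx = 1.0532.
⟨p⟩ = 0.0000, ⟨p²⟩ = 10.238 ⇒ Δp = 3.1997.
Δx·Δp = 3.3698.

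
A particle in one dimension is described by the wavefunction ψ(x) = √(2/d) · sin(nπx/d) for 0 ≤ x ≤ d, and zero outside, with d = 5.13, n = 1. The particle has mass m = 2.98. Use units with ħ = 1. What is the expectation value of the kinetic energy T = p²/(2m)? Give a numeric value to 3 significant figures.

0.0629

T = −(ħ²/2m) d²/dx², so ⟨T⟩ = −(ħ²/2m) ∫ ψ*·ψ'' dx; with m = 2.98.
d/dx sin(nπx/d) = (nπ/d)·cos(nπx/d) and d²/dx² sin(nπx/d) = −(nπ/d)²·sin(nπx/d); on 0 ≤ x ≤ d, ∫sin²(nπx/d) dx = d/2 and ∫sin(nπx/d)·cos(nπx/d) dx = 0.
⟨T⟩ = 0.062924.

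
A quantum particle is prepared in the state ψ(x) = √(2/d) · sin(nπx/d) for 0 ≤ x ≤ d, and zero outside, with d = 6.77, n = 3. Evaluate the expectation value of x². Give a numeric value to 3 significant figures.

⟨x²⟩ = ∫ x²·|ψ|² dx (integrals over the domain).
With sin²θ = (1 − cos2θ)/2 on 0 ≤ x ≤ d: ∫sin²(nπx/d) dx = d/2, ∫x·sin²(nπx/d) dx = d²/4, ∫x²·sin²(nπx/d) dx = d³·(1/6 − 1/(4n²π²)); higher powers xᵏ the same way, integrating xᵏ·cos(2nπx/d) by parts.
⟨x²⟩ = 15.020.

15.0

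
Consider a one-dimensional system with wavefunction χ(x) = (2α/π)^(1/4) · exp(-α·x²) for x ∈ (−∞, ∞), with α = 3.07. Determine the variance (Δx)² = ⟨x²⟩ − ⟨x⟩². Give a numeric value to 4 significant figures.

0.08143

Compute ⟨x⟩ and ⟨x²⟩ separately, then (Δx)² = ⟨x²⟩ − ⟨x⟩².
Gaussian moments: ∫x^(2j)·e^(−2αx²) dx = (2j−1)!!/(4α)^j · √(π/(2α)), odd powers integrate to 0; here √(π/(2α)) = 0.71530.
⟨x⟩ = 0.0000 and ⟨x²⟩ = 0.081433.
(Δx)² = 0.081433 − (0.0000)² = 0.081433.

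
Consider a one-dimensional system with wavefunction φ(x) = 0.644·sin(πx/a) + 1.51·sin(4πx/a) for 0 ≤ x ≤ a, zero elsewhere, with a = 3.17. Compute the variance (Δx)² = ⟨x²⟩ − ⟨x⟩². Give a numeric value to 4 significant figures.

Compute ⟨x⟩ and ⟨x²⟩ separately, then (Δx)² = ⟨x²⟩ − ⟨x⟩².
On 0 ≤ x ≤ a (j ≠ l): ∫sin²(jπx/a) dx = a/2, ∫sin(jπx/a)·sin(lπx/a) dx = 0; diagonal moments ∫x·sin²(jπx/a) dx = a²/4, ∫x²·sin²(jπx/a) dx = a³·(1/6 − 1/(4j²π²)); cross terms ∫x·sin(jπx/a)·sin(lπx/a) dx = 0 for j + l even and −4jla²/(π²(j² − l²)²) for j + l odd, ∫x²·sin(jπx/a)·sin(lπx/a) dx = (−1)^(j+l)·4jla³/(π²(j² − l²)²); higher powers the same way via product-to-sum and parts.
Normalization: ∫|φ|² dx = 4.2713.
⟨x⟩ = 1.5520 and ⟨x²⟩ = 3.1399.
(Δx)² = 3.1399 − (1.5520)² = 0.73105.

0.7311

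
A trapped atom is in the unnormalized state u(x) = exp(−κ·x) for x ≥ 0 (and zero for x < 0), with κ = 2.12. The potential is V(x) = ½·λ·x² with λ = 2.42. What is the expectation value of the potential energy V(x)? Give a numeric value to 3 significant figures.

0.135

⟨V⟩ = ∫ V(x)·|u|² dx / ∫|u|² dx.
Every integrand reduces to terms xʲ·e^(−2κx) on [0, ∞); use ∫₀^∞ xʲ·e^(−2κx) dx = j!/(2κ)^(j+1).
State is unnormalized: ∫|u|² dx = 0.23585, and ∫u*·V(x)·u dx = 0.031748, so ⟨V⟩ = 0.031748 / 0.23585.
⟨V⟩ = 0.13461.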